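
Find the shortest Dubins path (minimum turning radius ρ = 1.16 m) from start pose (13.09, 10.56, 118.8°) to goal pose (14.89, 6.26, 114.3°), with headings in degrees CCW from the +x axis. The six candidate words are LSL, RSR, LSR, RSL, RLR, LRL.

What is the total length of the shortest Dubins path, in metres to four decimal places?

Let ψ = atan2(Δy, Δx) = atan2(-4.30, 1.80) = -67.2856° be the start→goal bearing.
Normalize: d = |goal − start| / ρ = 4.661545/1.16 = 4.018573, α = (θ_start − ψ) mod 360° = 186.0856° = 3.247806 rad, β = (θ_goal − ψ) mod 360° = 181.5856° = 3.169266 rad.
Common terms: sin α = -0.106014, cos α = -0.994365, sin β = -0.027670, cos β = -0.999617, cos(α−β) = 0.996917, d² = 16.148930. Work in radians in the unit-radius frame; every candidate has L = ρ·(t + p + q).
LSL: p² = 2 + d² − 2cos(α−β) + 2d(sin α − sin β) = 15.525435; p = √p² = 3.940233; φ = atan2(cos β − cos α, d + sin α − sin β) = -0.001333 rad; t = (φ − α) mod 2π = 3.034046 rad, q = (β − φ) mod 2π = 3.170599 rad → L = 1.16·(3.034046 + 3.940233 + 3.170599) = 1.16·10.144878 = 11.768059 m
RSR: p² = 2 + d² − 2cos(α−β) + 2d(sin β − sin α) = 16.784755; p = √p² = 4.096920; φ = atan2(cos α − cos β, d − sin α + sin β) = 0.001282 rad; t = (α − φ) mod 2π = 3.246524 rad, q = (φ − β) mod 2π = 3.115201 rad → L = 1.16·(3.246524 + 4.096920 + 3.115201) = 1.16·10.458645 = 12.132029 m
LSR: p² = d² − 2 + 2cos(α−β) + 2d(sin α + sin β) = 15.068326; p = √p² = 3.881794; φ = atan2(−cos α − cos β, d + sin α + sin β) − atan2(−2, p) = 0.949958 rad; t = (φ − α) mod 2π = 3.985337 rad, q = (φ − β) mod 2π = 4.063877 rad → L = 1.16·(3.985337 + 3.881794 + 4.063877) = 1.16·11.931008 = 13.839969 m
RSL: p² = d² − 2 + 2cos(α−β) − 2d(sin α + sin β) = 17.217204; p = √p² = 4.149362; φ = atan2(cos α + cos β, d − sin α − sin β) − atan2(2, p) = -0.896841 rad; t = (α − φ) mod 2π = 4.144648 rad, q = (β − φ) mod 2π = 4.066108 rad → L = 1.16·(4.144648 + 4.149362 + 4.066108) = 1.16·12.360117 = 14.337736 m
RLR: c = (6 − d² + 2cos(α−β) + 2d(sin α − sin β))/8 = -1.098094, |c| > 1 → infeasible
LRL: c = (6 − d² + 2cos(α−β) − 2d(sin α − sin β))/8 = -0.940679; p = 2π − arccos c = 3.487762 rad; φ = atan2(cos β − cos α, d + sin α − sin β) = -0.001333 rad; t = (φ − α + p/2) mod 2π = 4.777927 rad, q = (β − α − t + p) mod 2π = 4.914480 rad → L = 1.16·(4.777927 + 3.487762 + 4.914480) = 1.16·13.180169 = 15.288996 m
Shortest: LSL with L = 11.768059 m ≈ 11.7681 m

11.7681 m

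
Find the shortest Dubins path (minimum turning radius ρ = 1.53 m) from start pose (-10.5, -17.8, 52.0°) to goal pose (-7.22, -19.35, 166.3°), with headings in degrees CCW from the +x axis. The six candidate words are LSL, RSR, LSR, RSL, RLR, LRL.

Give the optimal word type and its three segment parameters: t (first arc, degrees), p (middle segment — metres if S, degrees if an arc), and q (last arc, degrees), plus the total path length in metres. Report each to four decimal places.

Let ψ = atan2(Δy, Δx) = atan2(-1.55, 3.28) = -25.2936° be the start→goal bearing.
Normalize: d = |goal − start| / ρ = 3.627795/1.53 = 2.371108, α = (θ_start − ψ) mod 360° = 77.2936° = 1.349028 rad, β = (θ_goal − ψ) mod 360° = 191.5936° = 3.343939 rad.
Common terms: sin α = 0.975510, cos α = 0.219955, sin β = -0.200968, cos β = -0.979598, cos(α−β) = -0.411514, d² = 5.622154. Work in radians in the unit-radius frame; every candidate has L = ρ·(t + p + q).
LSL: p² = 2 + d² − 2cos(α−β) + 2d(sin α − sin β) = 14.024297; p = √p² = 3.744903; φ = atan2(cos β − cos α, d + sin α − sin β) = -0.326063 rad; t = (φ − α) mod 2π = 4.608094 rad, q = (β − φ) mod 2π = 3.670002 rad → L = 1.53·(4.608094 + 3.744903 + 3.670002) = 1.53·12.022999 = 18.395189 m
RSR: p² = 2 + d² − 2cos(α−β) + 2d(sin β − sin α) = 2.866068; p = √p² = 1.692947; φ = atan2(cos α − cos β, d − sin α + sin β) = 0.787454 rad; t = (α − φ) mod 2π = 0.561573 rad, q = (φ − β) mod 2π = 3.726701 rad → L = 1.53·(0.561573 + 1.692947 + 3.726701) = 1.53·5.981221 = 9.151267 m
LSR: p² = d² − 2 + 2cos(α−β) + 2d(sin α + sin β) = 6.472169; p = √p² = 2.544046; φ = atan2(−cos α − cos β, d + sin α + sin β) − atan2(−2, p) = 0.903191 rad; t = (φ − α) mod 2π = 5.837349 rad, q = (φ − β) mod 2π = 3.842438 rad → L = 1.53·(5.837349 + 2.544046 + 3.842438) = 1.53·12.223833 = 18.702464 m
RSL: p² = d² − 2 + 2cos(α−β) − 2d(sin α + sin β) = -0.873919 < 0 → infeasible
RLR: c = (6 − d² + 2cos(α−β) + 2d(sin α − sin β))/8 = 0.641741; p = 2π − arccos c = 5.409156 rad; φ = atan2(cos α − cos β, d − sin α + sin β) = 0.787454 rad; t = (α − φ + p/2) mod 2π = 3.266151 rad, q = (α − β − t + p) mod 2π = 0.148093 rad → L = 1.53·(3.266151 + 5.409156 + 0.148093) = 1.53·8.823400 = 13.499803 m
LRL: c = (6 − d² + 2cos(α−β) − 2d(sin α − sin β))/8 = -0.753037; p = 2π − arccos c = 3.859723 rad; φ = atan2(cos β − cos α, d + sin α − sin β) = -0.326063 rad; t = (φ − α + p/2) mod 2π = 0.254771 rad, q = (β − α − t + p) mod 2π = 5.599864 rad → L = 1.53·(0.254771 + 3.859723 + 5.599864) = 1.53·9.714358 = 14.862967 m
Shortest: RSR with L = 9.151267 m ≈ 9.1513 m
Convert RSR to answer units (arcs ×180/π): t = 0.561573·180/π = 32.1758°, p = ρ·p = 1.53·1.692947 = 2.5902 m, q = 3.726701·180/π = 213.5242°, L = 9.1513 m.

RSR: t = 32.1758°, p = 2.5902 m, q = 213.5242°, L = 9.1513 m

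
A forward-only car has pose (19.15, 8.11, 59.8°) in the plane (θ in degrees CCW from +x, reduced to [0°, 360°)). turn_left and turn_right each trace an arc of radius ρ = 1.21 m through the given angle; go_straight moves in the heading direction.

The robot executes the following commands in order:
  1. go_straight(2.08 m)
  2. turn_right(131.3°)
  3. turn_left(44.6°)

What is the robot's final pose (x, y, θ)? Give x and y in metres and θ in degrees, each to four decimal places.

(22.9896, 8.9878, 333.1000°)

set_pose: (x, y, θ) = (19.1500, 8.1100, 59.8000°), ρ = 1.21
go_straight(2.08): x += 2.08·cos θ, y += 2.08·sin θ → (20.1963, 9.9077, 59.8000°)
turn_right(131.3°): centre at ρ to the right, rotate −131.3° → (22.3895, 9.6830, -71.5000° ≡ 288.5000°)
turn_left(44.6°): centre at ρ to the left, rotate +44.6° → (22.9896, 8.9878, 333.1000°)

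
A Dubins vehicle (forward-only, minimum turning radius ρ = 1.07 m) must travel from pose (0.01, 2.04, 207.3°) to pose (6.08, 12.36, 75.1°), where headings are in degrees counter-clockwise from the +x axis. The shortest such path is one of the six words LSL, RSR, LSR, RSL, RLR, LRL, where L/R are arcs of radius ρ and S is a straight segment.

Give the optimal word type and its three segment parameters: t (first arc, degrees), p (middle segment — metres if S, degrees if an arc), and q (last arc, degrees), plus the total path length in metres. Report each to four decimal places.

RSL: t = 158.2151°, p = 10.9077 m, q = 26.0151°, L = 14.3482 m

Let ψ = atan2(Δy, Δx) = atan2(10.32, 6.07) = 59.5369° be the start→goal bearing.
Normalize: d = |goal − start| / ρ = 11.972773/1.07 = 11.189508, α = (θ_start − ψ) mod 360° = 147.7631° = 2.578953 rad, β = (θ_goal − ψ) mod 360° = 15.5631° = 0.271628 rad.
Common terms: sin α = 0.533421, cos α = -0.845850, sin β = 0.268300, cos β = 0.963335, cos(α−β) = -0.671721, d² = 125.205083. Work in radians in the unit-radius frame; every candidate has L = ρ·(t + p + q).
LSL: p² = 2 + d² − 2cos(α−β) + 2d(sin α − sin β) = 134.481674; p = √p² = 11.596623; φ = atan2(cos β − cos α, d + sin α − sin β) = 0.156650 rad; t = (φ − α) mod 2π = 3.860882 rad, q = (β − φ) mod 2π = 0.114978 rad → L = 1.07·(3.860882 + 11.596623 + 0.114978) = 1.07·15.572483 = 16.662557 m
RSR: p² = 2 + d² − 2cos(α−β) + 2d(sin β − sin α) = 122.615376; p = √p² = 11.073183; φ = atan2(cos α − cos β, d − sin α + sin β) = -0.164120 rad; t = (α − φ) mod 2π = 2.743073 rad, q = (φ − β) mod 2π = 5.847437 rad → L = 1.07·(2.743073 + 11.073183 + 5.847437) = 1.07·19.663693 = 21.040152 m
LSR: p² = d² − 2 + 2cos(α−β) + 2d(sin α + sin β) = 139.803361; p = √p² = 11.823847; φ = atan2(−cos α − cos β, d + sin α + sin β) − atan2(−2, p) = 0.157766 rad; t = (φ − α) mod 2π = 3.861999 rad, q = (φ − β) mod 2π = 6.169324 rad → L = 1.07·(3.861999 + 11.823847 + 6.169324) = 1.07·21.855170 = 23.385032 m
RSL: p² = d² − 2 + 2cos(α−β) − 2d(sin α + sin β) = 103.919924; p = √p² = 10.194112; φ = atan2(cos α + cos β, d − sin α − sin β) − atan2(2, p) = -0.182422 rad; t = (α − φ) mod 2π = 2.761374 rad, q = (β − φ) mod 2π = 0.454049 rad → L = 1.07·(2.761374 + 10.194112 + 0.454049) = 1.07·13.409536 = 14.348203 m
RLR: c = (6 − d² + 2cos(α−β) + 2d(sin α − sin β))/8 = -14.326922, |c| > 1 → infeasible
LRL: c = (6 − d² + 2cos(α−β) − 2d(sin α − sin β))/8 = -15.810209, |c| > 1 → infeasible
Shortest: RSL with L = 14.348203 m ≈ 14.3482 m
Convert RSL to answer units (arcs ×180/π): t = 2.761374·180/π = 158.2151°, p = ρ·p = 1.07·10.194112 = 10.9077 m, q = 0.454049·180/π = 26.0151°, L = 14.3482 m.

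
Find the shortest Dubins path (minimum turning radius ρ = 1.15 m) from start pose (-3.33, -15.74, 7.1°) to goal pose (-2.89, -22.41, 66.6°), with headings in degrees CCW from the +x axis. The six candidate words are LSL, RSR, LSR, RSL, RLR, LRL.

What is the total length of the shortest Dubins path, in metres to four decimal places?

Let ψ = atan2(Δy, Δx) = atan2(-6.67, 0.44) = -86.2258° be the start→goal bearing.
Normalize: d = |goal − start| / ρ = 6.684497/1.15 = 5.812606, α = (θ_start − ψ) mod 360° = 93.3258° = 1.628843 rad, β = (θ_goal − ψ) mod 360° = 152.8258° = 2.667314 rad.
Common terms: sin α = 0.998316, cos α = -0.058014, sin β = 0.456697, cos β = -0.889622, cos(α−β) = 0.507538, d² = 33.786389. Work in radians in the unit-radius frame; every candidate has L = ρ·(t + p + q).
LSL: p² = 2 + d² − 2cos(α−β) + 2d(sin α − sin β) = 41.067748; p = √p² = 6.408412; φ = atan2(cos β − cos α, d + sin α − sin β) = -0.130135 rad; t = (φ − α) mod 2π = 4.524207 rad, q = (β − φ) mod 2π = 2.797449 rad → L = 1.15·(4.524207 + 6.408412 + 2.797449) = 1.15·13.730068 = 15.789579 m
RSR: p² = 2 + d² − 2cos(α−β) + 2d(sin β − sin α) = 28.474878; p = √p² = 5.336186; φ = atan2(cos α − cos β, d − sin α + sin β) = 0.156481 rad; t = (α − φ) mod 2π = 1.472362 rad, q = (φ − β) mod 2π = 3.772352 rad → L = 1.15·(1.472362 + 5.336186 + 3.772352) = 1.15·10.580900 = 12.168035 m
LSR: p² = d² − 2 + 2cos(α−β) + 2d(sin α + sin β) = 49.716296; p = √p² = 7.050978; φ = atan2(−cos α − cos β, d + sin α + sin β) − atan2(−2, p) = 0.406049 rad; t = (φ − α) mod 2π = 5.060391 rad, q = (φ − β) mod 2π = 4.021920 rad → L = 1.15·(5.060391 + 7.050978 + 4.021920) = 1.15·16.133290 = 18.553283 m
RSL: p² = d² − 2 + 2cos(α−β) − 2d(sin α + sin β) = 15.886636; p = √p² = 3.985804; φ = atan2(cos α + cos β, d − sin α − sin β) − atan2(2, p) = -0.679205 rad; t = (α − φ) mod 2π = 2.308048 rad, q = (β − φ) mod 2π = 3.346519 rad → L = 1.15·(2.308048 + 3.985804 + 3.346519) = 1.15·9.640372 = 11.086427 m
RLR: c = (6 − d² + 2cos(α−β) + 2d(sin α − sin β))/8 = -2.559360, |c| > 1 → infeasible
LRL: c = (6 − d² + 2cos(α−β) − 2d(sin α − sin β))/8 = -4.133468, |c| > 1 → infeasible
Shortest: RSL with L = 11.086427 m ≈ 11.0864 m

11.0864 m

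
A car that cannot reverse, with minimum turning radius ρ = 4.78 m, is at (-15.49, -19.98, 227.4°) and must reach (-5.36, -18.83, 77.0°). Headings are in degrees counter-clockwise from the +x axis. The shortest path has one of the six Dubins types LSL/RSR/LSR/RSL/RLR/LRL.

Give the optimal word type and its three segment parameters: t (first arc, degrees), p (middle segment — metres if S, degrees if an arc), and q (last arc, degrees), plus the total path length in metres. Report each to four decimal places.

Let ψ = atan2(Δy, Δx) = atan2(1.15, 10.13) = 6.4767° be the start→goal bearing.
Normalize: d = |goal − start| / ρ = 10.195067/4.78 = 2.132859, α = (θ_start − ψ) mod 360° = 220.9233° = 3.855838 rad, β = (θ_goal − ψ) mod 360° = 70.5233° = 1.230863 rad.
Common terms: sin α = -0.655048, cos α = -0.755587, sin β = 0.942777, cos β = 0.333424, cos(α−β) = -0.869495, d² = 4.549089. Work in radians in the unit-radius frame; every candidate has L = ρ·(t + p + q).
LSL: p² = 2 + d² − 2cos(α−β) + 2d(sin α − sin β) = 1.472208; p = √p² = 1.213346; φ = atan2(cos β − cos α, d + sin α − sin β) = 1.114131 rad; t = (φ − α) mod 2π = 3.541477 rad, q = (β − φ) mod 2π = 0.116733 rad → L = 4.78·(3.541477 + 1.213346 + 0.116733) = 4.78·4.871556 = 23.286037 m
RSR: p² = 2 + d² − 2cos(α−β) + 2d(sin β − sin α) = 15.103949; p = √p² = 3.886380; φ = atan2(cos α − cos β, d − sin α + sin β) = -0.284015 rad; t = (α − φ) mod 2π = 4.139854 rad, q = (φ − β) mod 2π = 4.768307 rad → L = 4.78·(4.139854 + 3.886380 + 4.768307) = 4.78·12.794540 = 61.157904 m
LSR: p² = d² − 2 + 2cos(α−β) + 2d(sin α + sin β) = 2.037471; p = √p² = 1.427400; φ = atan2(−cos α − cos β, d + sin α + sin β) − atan2(−2, p) = 1.123603 rad; t = (φ − α) mod 2π = 3.550950 rad, q = (φ − β) mod 2π = 6.175925 rad → L = 4.78·(3.550950 + 1.427400 + 6.175925) = 4.78·11.154276 = 53.317437 m
RSL: p² = d² − 2 + 2cos(α−β) − 2d(sin α + sin β) = -0.417273 < 0 → infeasible
RLR: c = (6 − d² + 2cos(α−β) + 2d(sin α − sin β))/8 = -0.887994; p = 2π − arccos c = 3.619425 rad; φ = atan2(cos α − cos β, d − sin α + sin β) = -0.284015 rad; t = (α − φ + p/2) mod 2π = 5.949566 rad, q = (α − β − t + p) mod 2π = 0.294834 rad → L = 4.78·(5.949566 + 3.619425 + 0.294834) = 4.78·9.863826 = 47.149087 m
LRL: c = (6 − d² + 2cos(α−β) − 2d(sin α − sin β))/8 = 0.815974; p = 2π − arccos c = 5.666801 rad; φ = atan2(cos β − cos α, d + sin α − sin β) = 1.114131 rad; t = (φ − α + p/2) mod 2π = 0.091693 rad, q = (β − α − t + p) mod 2π = 2.950133 rad → L = 4.78·(0.091693 + 5.666801 + 2.950133) = 4.78·8.708627 = 41.627237 m
Shortest: LSL with L = 23.286037 m ≈ 23.2860 m
Convert LSL to answer units (arcs ×180/π): t = 3.541477·180/π = 202.9117°, p = ρ·p = 4.78·1.213346 = 5.7998 m, q = 0.116733·180/π = 6.6883°, L = 23.2860 m.

LSL: t = 202.9117°, p = 5.7998 m, q = 6.6883°, L = 23.2860 m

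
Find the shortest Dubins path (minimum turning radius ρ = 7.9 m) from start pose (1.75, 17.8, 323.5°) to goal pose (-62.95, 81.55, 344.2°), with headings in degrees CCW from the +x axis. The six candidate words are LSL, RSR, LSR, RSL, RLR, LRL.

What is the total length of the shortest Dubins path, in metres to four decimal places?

134.9248 m

Let ψ = atan2(Δy, Δx) = atan2(63.75, -64.70) = 135.4237° be the start→goal bearing.
Normalize: d = |goal − start| / ρ = 90.830350/7.9 = 11.497513, α = (θ_start − ψ) mod 360° = 188.0763° = 3.282550 rad, β = (θ_goal − ψ) mod 360° = 208.7763° = 3.643833 rad.
Common terms: sin α = -0.140491, cos α = -0.990082, sin β = -0.481390, cos β = -0.876506, cos(α−β) = 0.935444, d² = 132.192798. Work in radians in the unit-radius frame; every candidate has L = ρ·(t + p + q).
LSL: p² = 2 + d² − 2cos(α−β) + 2d(sin α − sin β) = 140.160903; p = √p² = 11.838957; φ = atan2(cos β − cos α, d + sin α − sin β) = 0.009594 rad; t = (φ − α) mod 2π = 3.010229 rad, q = (β − φ) mod 2π = 3.634240 rad → L = 7.9·(3.010229 + 11.838957 + 3.634240) = 7.9·18.483425 = 146.019061 m
RSR: p² = 2 + d² − 2cos(α−β) + 2d(sin β − sin α) = 124.482916; p = √p² = 11.157191; φ = atan2(cos α − cos β, d − sin α + sin β) = -0.010180 rad; t = (α − φ) mod 2π = 3.292730 rad, q = (φ − β) mod 2π = 2.629172 rad → L = 7.9·(3.292730 + 11.157191 + 2.629172) = 7.9·17.079093 = 134.924838 m
LSR: p² = d² − 2 + 2cos(α−β) + 2d(sin α + sin β) = 117.763507; p = √p² = 10.851890; φ = atan2(−cos α − cos β, d + sin α + sin β) − atan2(−2, p) = 0.352229 rad; t = (φ − α) mod 2π = 3.352864 rad, q = (φ − β) mod 2π = 2.991581 rad → L = 7.9·(3.352864 + 10.851890 + 2.991581) = 7.9·17.196335 = 135.851045 m
RSL: p² = d² − 2 + 2cos(α−β) − 2d(sin α + sin β) = 146.363864; p = √p² = 12.098093; φ = atan2(cos α + cos β, d − sin α − sin β) − atan2(2, p) = -0.316649 rad; t = (α − φ) mod 2π = 3.599199 rad, q = (β − φ) mod 2π = 3.960482 rad → L = 7.9·(3.599199 + 12.098093 + 3.960482) = 7.9·19.657775 = 155.296424 m
RLR: c = (6 − d² + 2cos(α−β) + 2d(sin α − sin β))/8 = -14.560365, |c| > 1 → infeasible
LRL: c = (6 − d² + 2cos(α−β) − 2d(sin α − sin β))/8 = -16.520113, |c| > 1 → infeasible
Shortest: RSR with L = 134.924838 m ≈ 134.9248 m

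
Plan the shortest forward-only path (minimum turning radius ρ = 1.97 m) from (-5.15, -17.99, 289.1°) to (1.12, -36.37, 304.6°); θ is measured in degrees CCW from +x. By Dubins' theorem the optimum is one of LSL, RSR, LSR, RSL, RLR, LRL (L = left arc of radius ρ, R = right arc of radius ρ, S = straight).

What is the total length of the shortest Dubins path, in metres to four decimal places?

Let ψ = atan2(Δy, Δx) = atan2(-18.38, 6.27) = -71.1639° be the start→goal bearing.
Normalize: d = |goal − start| / ρ = 19.420023/1.97 = 9.857880, α = (θ_start − ψ) mod 360° = 0.2639° = 0.004605 rad, β = (θ_goal − ψ) mod 360° = 15.7639° = 0.275131 rad.
Common terms: sin α = 0.004605, cos α = 0.999989, sin β = 0.271673, cos β = 0.962390, cos(α−β) = 0.963630, d² = 97.177794. Work in radians in the unit-radius frame; every candidate has L = ρ·(t + p + q).
LSL: p² = 2 + d² − 2cos(α−β) + 2d(sin α − sin β) = 91.985083; p = √p² = 9.590885; φ = atan2(cos β − cos α, d + sin α − sin β) = -0.003920 rad; t = (φ − α) mod 2π = 6.274660 rad, q = (β − φ) mod 2π = 0.279052 rad → L = 1.97·(6.274660 + 9.590885 + 0.279052) = 1.97·16.144597 = 31.804856 m
RSR: p² = 2 + d² − 2cos(α−β) + 2d(sin β − sin α) = 102.515982; p = √p² = 10.125018; φ = atan2(cos α − cos β, d − sin α + sin β) = 0.003714 rad; t = (α − φ) mod 2π = 0.000892 rad, q = (φ − β) mod 2π = 6.011768 rad → L = 1.97·(0.000892 + 10.125018 + 6.011768) = 1.97·16.137677 = 31.791224 m
LSR: p² = d² − 2 + 2cos(α−β) + 2d(sin α + sin β) = 102.552099; p = √p² = 10.126801; φ = atan2(−cos α − cos β, d + sin α + sin β) − atan2(−2, p) = 0.003714 rad; t = (φ − α) mod 2π = 6.282294 rad, q = (φ − β) mod 2π = 6.011768 rad → L = 1.97·(6.282294 + 10.126801 + 6.011768) = 1.97·22.420862 = 44.169099 m
RSL: p² = d² − 2 + 2cos(α−β) − 2d(sin α + sin β) = 91.658011; p = √p² = 9.573819; φ = atan2(cos α + cos β, d − sin α − sin β) − atan2(2, p) = -0.003928 rad; t = (α − φ) mod 2π = 0.008533 rad, q = (β − φ) mod 2π = 0.279059 rad → L = 1.97·(0.008533 + 9.573819 + 0.279059) = 1.97·9.861412 = 19.426981 m
RLR: c = (6 − d² + 2cos(α−β) + 2d(sin α − sin β))/8 = -11.814498, |c| > 1 → infeasible
LRL: c = (6 − d² + 2cos(α−β) − 2d(sin α − sin β))/8 = -10.498135, |c| > 1 → infeasible
Shortest: RSL with L = 19.426981 m ≈ 19.4270 m

19.4270 m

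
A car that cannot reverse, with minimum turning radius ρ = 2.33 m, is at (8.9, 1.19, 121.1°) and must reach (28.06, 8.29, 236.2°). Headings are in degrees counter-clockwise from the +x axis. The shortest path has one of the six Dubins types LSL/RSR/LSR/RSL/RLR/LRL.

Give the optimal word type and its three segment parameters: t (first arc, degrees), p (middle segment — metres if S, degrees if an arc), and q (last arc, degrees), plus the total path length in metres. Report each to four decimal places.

Let ψ = atan2(Δy, Δx) = atan2(7.10, 19.16) = 20.3329° be the start→goal bearing.
Normalize: d = |goal − start| / ρ = 20.433198/2.33 = 8.769613, α = (θ_start − ψ) mod 360° = 100.7671° = 1.758718 rad, β = (θ_goal − ψ) mod 360° = 215.8671° = 3.767592 rad.
Common terms: sin α = 0.982395, cos α = -0.186818, sin β = -0.585907, cos β = -0.810378, cos(α−β) = -0.424199, d² = 76.906114. Work in radians in the unit-radius frame; every candidate has L = ρ·(t + p + q).
LSL: p² = 2 + d² − 2cos(α−β) + 2d(sin α − sin β) = 107.261317; p = √p² = 10.356704; φ = atan2(cos β − cos α, d + sin α − sin β) = -0.060245 rad; t = (φ − α) mod 2π = 4.464222 rad, q = (β − φ) mod 2π = 3.827837 rad → L = 2.33·(4.464222 + 10.356704 + 3.827837) = 2.33·18.648763 = 43.451618 m
RSR: p² = 2 + d² − 2cos(α−β) + 2d(sin β − sin α) = 52.247708; p = √p² = 7.228258; φ = atan2(cos α − cos β, d − sin α + sin β) = 0.086374 rad; t = (α − φ) mod 2π = 1.672344 rad, q = (φ − β) mod 2π = 2.601968 rad → L = 2.33·(1.672344 + 7.228258 + 2.601968) = 2.33·11.502569 = 26.800986 m
LSR: p² = d² − 2 + 2cos(α−β) + 2d(sin α + sin β) = 81.011792; p = √p² = 9.000655; φ = atan2(−cos α − cos β, d + sin α + sin β) − atan2(−2, p) = 0.327019 rad; t = (φ − α) mod 2π = 4.851486 rad, q = (φ − β) mod 2π = 2.842612 rad → L = 2.33·(4.851486 + 9.000655 + 2.842612) = 2.33·16.694754 = 38.898776 m
RSL: p² = d² − 2 + 2cos(α−β) − 2d(sin α + sin β) = 67.103637; p = √p² = 8.191681; φ = atan2(cos α + cos β, d − sin α − sin β) − atan2(2, p) = -0.358002 rad; t = (α − φ) mod 2π = 2.116720 rad, q = (β − φ) mod 2π = 4.125594 rad → L = 2.33·(2.116720 + 8.191681 + 4.125594) = 2.33·14.433995 = 33.631208 m
RLR: c = (6 − d² + 2cos(α−β) + 2d(sin α − sin β))/8 = -5.530963, |c| > 1 → infeasible
LRL: c = (6 − d² + 2cos(α−β) − 2d(sin α − sin β))/8 = -12.407665, |c| > 1 → infeasible
Shortest: RSR with L = 26.800986 m ≈ 26.8010 m
Convert RSR to answer units (arcs ×180/π): t = 1.672344·180/π = 95.8182°, p = ρ·p = 2.33·7.228258 = 16.8418 m, q = 2.601968·180/π = 149.0818°, L = 26.8010 m.

RSR: t = 95.8182°, p = 16.8418 m, q = 149.0818°, L = 26.8010 m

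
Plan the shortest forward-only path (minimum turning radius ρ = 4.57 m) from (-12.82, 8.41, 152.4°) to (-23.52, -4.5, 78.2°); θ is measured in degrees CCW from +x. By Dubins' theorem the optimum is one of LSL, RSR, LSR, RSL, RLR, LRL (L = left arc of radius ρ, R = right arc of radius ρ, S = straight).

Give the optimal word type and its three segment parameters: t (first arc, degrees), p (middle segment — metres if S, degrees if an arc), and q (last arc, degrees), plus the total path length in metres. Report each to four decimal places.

Let ψ = atan2(Δy, Δx) = atan2(-12.91, -10.70) = -129.6524° be the start→goal bearing.
Normalize: d = |goal − start| / ρ = 16.767770/4.57 = 3.669096, α = (θ_start − ψ) mod 360° = 282.0524° = 4.922744 rad, β = (θ_goal − ψ) mod 360° = 207.8524° = 3.627710 rad.
Common terms: sin α = -0.977957, cos α = 0.208807, sin β = -0.467196, cos β = -0.884154, cos(α−β) = 0.272280, d² = 13.462267. Work in radians in the unit-radius frame; every candidate has L = ρ·(t + p + q).
LSL: p² = 2 + d² − 2cos(α−β) + 2d(sin α − sin β) = 11.169646; p = √p² = 3.342102; φ = atan2(cos β − cos α, d + sin α − sin β) = -0.333157 rad; t = (φ − α) mod 2π = 1.027285 rad, q = (β − φ) mod 2π = 3.960866 rad → L = 4.57·(1.027285 + 3.342102 + 3.960866) = 4.57·8.330253 = 38.069256 m
RSR: p² = 2 + d² − 2cos(α−β) + 2d(sin β − sin α) = 18.665767; p = √p² = 4.320390; φ = atan2(cos α − cos β, d − sin α + sin β) = 0.255756 rad; t = (α − φ) mod 2π = 4.666987 rad, q = (φ − β) mod 2π = 2.911232 rad → L = 4.57·(4.666987 + 4.320390 + 2.911232) = 4.57·11.898609 = 54.376645 m
LSR: p² = d² − 2 + 2cos(α−β) + 2d(sin α + sin β) = 1.402017; p = √p² = 1.184068; φ = atan2(−cos α − cos β, d + sin α + sin β) − atan2(−2, p) = 1.331076 rad; t = (φ − α) mod 2π = 2.691517 rad, q = (φ − β) mod 2π = 3.986552 rad → L = 4.57·(2.691517 + 1.184068 + 3.986552) = 4.57·7.862137 = 35.929967 m
RSL: p² = d² − 2 + 2cos(α−β) − 2d(sin α + sin β) = 22.611638; p = √p² = 4.755170; φ = atan2(cos α + cos β, d − sin α − sin β) − atan2(2, p) = -0.529426 rad; t = (α − φ) mod 2π = 5.452170 rad, q = (β − φ) mod 2π = 4.157135 rad → L = 4.57·(5.452170 + 4.755170 + 4.157135) = 4.57·14.364475 = 65.645650 m
RLR: c = (6 − d² + 2cos(α−β) + 2d(sin α − sin β))/8 = -1.333221, |c| > 1 → infeasible
LRL: c = (6 − d² + 2cos(α−β) − 2d(sin α − sin β))/8 = -0.396206; p = 2π − arccos c = 4.305008 rad; φ = atan2(cos β − cos α, d + sin α − sin β) = -0.333157 rad; t = (φ − α + p/2) mod 2π = 3.179789 rad, q = (β − α − t + p) mod 2π = 6.113371 rad → L = 4.57·(3.179789 + 4.305008 + 6.113371) = 4.57·13.598168 = 62.143626 m
Shortest: LSR with L = 35.929967 m ≈ 35.9300 m
Convert LSR to answer units (arcs ×180/π): t = 2.691517·180/π = 154.2126°, p = ρ·p = 4.57·1.184068 = 5.4112 m, q = 3.986552·180/π = 228.4126°, L = 35.9300 m.

LSR: t = 154.2126°, p = 5.4112 m, q = 228.4126°, L = 35.9300 m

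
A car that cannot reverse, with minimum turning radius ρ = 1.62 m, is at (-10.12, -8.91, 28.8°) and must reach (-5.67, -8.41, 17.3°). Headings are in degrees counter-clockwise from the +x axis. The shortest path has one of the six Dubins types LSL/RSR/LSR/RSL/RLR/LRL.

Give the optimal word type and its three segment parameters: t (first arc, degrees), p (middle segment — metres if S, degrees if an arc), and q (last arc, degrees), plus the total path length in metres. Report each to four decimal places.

RSL: t = 24.8751°, p = 3.4176 m, q = 13.3751°, L = 4.4991 m

Let ψ = atan2(Δy, Δx) = atan2(0.50, 4.45) = 6.4108° be the start→goal bearing.
Normalize: d = |goal − start| / ρ = 4.478002/1.62 = 2.764199, α = (θ_start − ψ) mod 360° = 22.3892° = 0.390765 rad, β = (θ_goal − ψ) mod 360° = 10.8892° = 0.190052 rad.
Common terms: sin α = 0.380895, cos α = 0.924618, sin β = 0.188910, cos β = 0.981994, cos(α−β) = 0.979925, d² = 7.640794. Work in radians in the unit-radius frame; every candidate has L = ρ·(t + p + q).
LSL: p² = 2 + d² − 2cos(α−β) + 2d(sin α − sin β) = 8.742318; p = √p² = 2.956741; φ = atan2(cos β − cos α, d + sin α − sin β) = 0.019406 rad; t = (φ − α) mod 2π = 5.911827 rad, q = (β − φ) mod 2π = 0.170645 rad → L = 1.62·(5.911827 + 2.956741 + 0.170645) = 1.62·9.039214 = 14.643526 m
RSR: p² = 2 + d² − 2cos(α−β) + 2d(sin β − sin α) = 6.619571; p = √p² = 2.572853; φ = atan2(cos α − cos β, d − sin α + sin β) = -0.022303 rad; t = (α − φ) mod 2π = 0.413067 rad, q = (φ − β) mod 2π = 6.070831 rad → L = 1.62·(0.413067 + 2.572853 + 6.070831) = 1.62·9.056751 = 14.671936 m
LSR: p² = d² − 2 + 2cos(α−β) + 2d(sin α + sin β) = 10.750753; p = √p² = 3.278834; φ = atan2(−cos α − cos β, d + sin α + sin β) − atan2(−2, p) = 0.028242 rad; t = (φ − α) mod 2π = 5.920663 rad, q = (φ − β) mod 2π = 6.121376 rad → L = 1.62·(5.920663 + 3.278834 + 6.121376) = 1.62·15.320873 = 24.819815 m
RSL: p² = d² − 2 + 2cos(α−β) − 2d(sin α + sin β) = 4.450534; p = √p² = 2.109629; φ = atan2(cos α + cos β, d − sin α − sin β) − atan2(2, p) = -0.043389 rad; t = (α − φ) mod 2π = 0.434153 rad, q = (β − φ) mod 2π = 0.233440 rad → L = 1.62·(0.434153 + 2.109629 + 0.233440) = 1.62·2.777222 = 4.499100 m
RLR: c = (6 − d² + 2cos(α−β) + 2d(sin α − sin β))/8 = 0.172554; p = 2π − arccos c = 4.885811 rad; φ = atan2(cos α − cos β, d − sin α + sin β) = -0.022303 rad; t = (α − φ + p/2) mod 2π = 2.855972 rad, q = (α − β − t + p) mod 2π = 2.230551 rad → L = 1.62·(2.855972 + 4.885811 + 2.230551) = 1.62·9.972334 = 16.155181 m
LRL: c = (6 − d² + 2cos(α−β) − 2d(sin α − sin β))/8 = -0.092790; p = 2π − arccos c = 4.619466 rad; φ = atan2(cos β − cos α, d + sin α − sin β) = 0.019406 rad; t = (φ − α + p/2) mod 2π = 1.938375 rad, q = (β − α − t + p) mod 2π = 2.480378 rad → L = 1.62·(1.938375 + 4.619466 + 2.480378) = 1.62·9.038218 = 14.641913 m
Shortest: RSL with L = 4.499100 m ≈ 4.4991 m
Convert RSL to answer units (arcs ×180/π): t = 0.434153·180/π = 24.8751°, p = ρ·p = 1.62·2.109629 = 3.4176 m, q = 0.233440·180/π = 13.3751°, L = 4.4991 m.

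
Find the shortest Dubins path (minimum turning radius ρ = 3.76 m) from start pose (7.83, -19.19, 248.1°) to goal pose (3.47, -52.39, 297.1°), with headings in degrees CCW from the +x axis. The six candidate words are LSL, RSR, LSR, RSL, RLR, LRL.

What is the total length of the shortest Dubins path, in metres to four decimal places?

33.6352 m

Let ψ = atan2(Δy, Δx) = atan2(-33.20, -4.36) = -97.4816° be the start→goal bearing.
Normalize: d = |goal − start| / ρ = 33.485065/3.76 = 8.905602, α = (θ_start − ψ) mod 360° = 345.5816° = 6.031536 rad, β = (θ_goal − ψ) mod 360° = 34.5816° = 0.603562 rad.
Common terms: sin α = -0.249001, cos α = 0.968503, sin β = 0.567579, cos β = 0.823319, cos(α−β) = 0.656059, d² = 79.309756. Work in radians in the unit-radius frame; every candidate has L = ρ·(t + p + q).
LSL: p² = 2 + d² − 2cos(α−β) + 2d(sin α − sin β) = 65.453357; p = √p² = 8.090325; φ = atan2(cos β − cos α, d + sin α − sin β) = -0.017946 rad; t = (φ − α) mod 2π = 0.233703 rad, q = (β − φ) mod 2π = 0.621509 rad → L = 3.76·(0.233703 + 8.090325 + 0.621509) = 3.76·8.945536 = 33.635216 m
RSR: p² = 2 + d² − 2cos(α−β) + 2d(sin β − sin α) = 94.541918; p = √p² = 9.723267; φ = atan2(cos α − cos β, d − sin α + sin β) = 0.014932 rad; t = (α − φ) mod 2π = 6.016604 rad, q = (φ − β) mod 2π = 5.694555 rad → L = 3.76·(6.016604 + 9.723267 + 5.694555) = 3.76·21.434426 = 80.593442 m
LSR: p² = d² − 2 + 2cos(α−β) + 2d(sin α + sin β) = 84.296124; p = √p² = 9.181292; φ = atan2(−cos α − cos β, d + sin α + sin β) − atan2(−2, p) = 0.022620 rad; t = (φ − α) mod 2π = 0.274269 rad, q = (φ − β) mod 2π = 5.702243 rad → L = 3.76·(0.274269 + 9.181292 + 5.702243) = 3.76·15.157805 = 56.993346 m
RSL: p² = d² − 2 + 2cos(α−β) − 2d(sin α + sin β) = 72.947623; p = √p² = 8.540938; φ = atan2(cos α + cos β, d − sin α − sin β) − atan2(2, p) = -0.024307 rad; t = (α − φ) mod 2π = 6.055844 rad, q = (β − φ) mod 2π = 0.627870 rad → L = 3.76·(6.055844 + 8.540938 + 0.627870) = 3.76·15.224651 = 57.244689 m
RLR: c = (6 − d² + 2cos(α−β) + 2d(sin α − sin β))/8 = -10.817740, |c| > 1 → infeasible
LRL: c = (6 − d² + 2cos(α−β) − 2d(sin α − sin β))/8 = -7.181670, |c| > 1 → infeasible
Shortest: LSL with L = 33.635216 m ≈ 33.6352 m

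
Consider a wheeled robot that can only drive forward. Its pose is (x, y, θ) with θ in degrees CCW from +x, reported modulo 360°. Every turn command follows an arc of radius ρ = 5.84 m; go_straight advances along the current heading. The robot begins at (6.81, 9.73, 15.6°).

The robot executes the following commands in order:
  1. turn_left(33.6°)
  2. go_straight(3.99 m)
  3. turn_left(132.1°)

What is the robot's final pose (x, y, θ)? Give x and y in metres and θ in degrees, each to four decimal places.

(7.7142, 24.2138, 181.3000°)

set_pose: (x, y, θ) = (6.8100, 9.7300, 15.6000°), ρ = 5.84
turn_left(33.6°): centre at ρ to the left, rotate +33.6° → (9.6604, 11.5389, 49.2000°)
go_straight(3.99): x += 3.99·cos θ, y += 3.99·sin θ → (12.2675, 14.5593, 49.2000°)
turn_left(132.1°): centre at ρ to the left, rotate +132.1° → (7.7142, 24.2138, 181.3000°)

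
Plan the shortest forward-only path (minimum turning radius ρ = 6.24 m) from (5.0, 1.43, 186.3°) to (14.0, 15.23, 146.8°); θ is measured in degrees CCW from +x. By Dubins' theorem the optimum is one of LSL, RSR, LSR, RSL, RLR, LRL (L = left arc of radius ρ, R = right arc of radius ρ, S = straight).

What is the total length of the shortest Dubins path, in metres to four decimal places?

50.4766 m

Let ψ = atan2(Δy, Δx) = atan2(13.80, 9.00) = 56.8887° be the start→goal bearing.
Normalize: d = |goal − start| / ρ = 16.475436/6.24 = 2.640294, α = (θ_start − ψ) mod 360° = 129.4113° = 2.258654 rad, β = (θ_goal − ψ) mod 360° = 89.9113° = 1.569249 rad.
Common terms: sin α = 0.772608, cos α = -0.634883, sin β = 0.999999, cos β = 0.001547, cos(α−β) = 0.771625, d² = 6.971154. Work in radians in the unit-radius frame; every candidate has L = ρ·(t + p + q).
LSL: p² = 2 + d² − 2cos(α−β) + 2d(sin α − sin β) = 6.227147; p = √p² = 2.495425; φ = atan2(cos β − cos α, d + sin α − sin β) = 0.257888 rad; t = (φ − α) mod 2π = 4.282419 rad, q = (β − φ) mod 2π = 1.311361 rad → L = 6.24·(4.282419 + 2.495425 + 1.311361) = 6.24·8.089205 = 50.476642 m
RSR: p² = 2 + d² − 2cos(α−β) + 2d(sin β − sin α) = 8.628662; p = √p² = 2.937458; φ = atan2(cos α − cos β, d − sin α + sin β) = -0.218392 rad; t = (α − φ) mod 2π = 2.477046 rad, q = (φ − β) mod 2π = 4.495544 rad → L = 6.24·(2.477046 + 2.937458 + 4.495544) = 6.24·9.910049 = 61.838705 m
LSR: p² = d² − 2 + 2cos(α−β) + 2d(sin α + sin β) = 15.874810; p = √p² = 3.984320; φ = atan2(−cos α − cos β, d + sin α + sin β) − atan2(−2, p) = 0.607766 rad; t = (φ − α) mod 2π = 4.632298 rad, q = (φ − β) mod 2π = 5.321703 rad → L = 6.24·(4.632298 + 3.984320 + 5.321703) = 6.24·13.938321 = 86.975122 m
RSL: p² = d² − 2 + 2cos(α−β) − 2d(sin α + sin β) = -2.846004 < 0 → infeasible
RLR: c = (6 − d² + 2cos(α−β) + 2d(sin α − sin β))/8 = -0.078583; p = 2π − arccos c = 4.633725 rad; φ = atan2(cos α − cos β, d − sin α + sin β) = -0.218392 rad; t = (α − φ + p/2) mod 2π = 4.793909 rad, q = (α − β − t + p) mod 2π = 0.529221 rad → L = 6.24·(4.793909 + 4.633725 + 0.529221) = 6.24·9.956855 = 62.130776 m
LRL: c = (6 − d² + 2cos(α−β) − 2d(sin α − sin β))/8 = 0.221607; p = 2π − arccos c = 4.935851 rad; φ = atan2(cos β − cos α, d + sin α − sin β) = 0.257888 rad; t = (φ − α + p/2) mod 2π = 0.467159 rad, q = (β − α − t + p) mod 2π = 3.779286 rad → L = 6.24·(0.467159 + 4.935851 + 3.779286) = 6.24·9.182296 = 57.297530 m
Shortest: LSL with L = 50.476642 m ≈ 50.4766 m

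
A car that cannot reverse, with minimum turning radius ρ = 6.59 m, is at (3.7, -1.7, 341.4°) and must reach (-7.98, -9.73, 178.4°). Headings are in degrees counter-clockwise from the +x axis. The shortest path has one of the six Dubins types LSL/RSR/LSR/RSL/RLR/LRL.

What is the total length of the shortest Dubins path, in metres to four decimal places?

Let ψ = atan2(Δy, Δx) = atan2(-8.03, -11.68) = -145.4915° be the start→goal bearing.
Normalize: d = |goal − start| / ρ = 14.174036/6.59 = 2.150840, α = (θ_start − ψ) mod 360° = 126.8915° = 2.214674 rad, β = (θ_goal − ψ) mod 360° = 323.8915° = 5.652973 rad.
Common terms: sin α = 0.799774, cos α = -0.600301, sin β = -0.589317, cos β = 0.807902, cos(α−β) = -0.956305, d² = 4.626113. Work in radians in the unit-radius frame; every candidate has L = ρ·(t + p + q).
LSL: p² = 2 + d² − 2cos(α−β) + 2d(sin α − sin β) = 14.514146; p = √p² = 3.809744; φ = atan2(cos β − cos α, d + sin α − sin β) = 0.378613 rad; t = (φ − α) mod 2π = 4.447124 rad, q = (β − φ) mod 2π = 5.274360 rad → L = 6.59·(4.447124 + 3.809744 + 5.274360) = 6.59·13.531227 = 89.170789 m
RSR: p² = 2 + d² − 2cos(α−β) + 2d(sin β − sin α) = 2.563299; p = √p² = 1.601031; φ = atan2(cos α − cos β, d − sin α + sin β) = -1.074938 rad; t = (α − φ) mod 2π = 3.289612 rad, q = (φ − β) mod 2π = 5.838460 rad → L = 6.59·(3.289612 + 1.601031 + 5.838460) = 6.59·10.729103 = 70.704787 m
LSR: p² = d² − 2 + 2cos(α−β) + 2d(sin α + sin β) = 1.618824; p = √p² = 1.272330; φ = atan2(−cos α − cos β, d + sin α + sin β) − atan2(−2, p) = 0.916516 rad; t = (φ − α) mod 2π = 4.985027 rad, q = (φ − β) mod 2π = 1.546728 rad → L = 6.59·(4.985027 + 1.272330 + 1.546728) = 6.59·7.804086 = 51.428924 m
RSL: p² = d² − 2 + 2cos(α−β) − 2d(sin α + sin β) = -0.191817 < 0 → infeasible
RLR: c = (6 − d² + 2cos(α−β) + 2d(sin α − sin β))/8 = 0.679588; p = 2π − arccos c = 5.459589 rad; φ = atan2(cos α − cos β, d − sin α + sin β) = -1.074938 rad; t = (α − φ + p/2) mod 2π = 6.019406 rad, q = (α − β − t + p) mod 2π = 2.285069 rad → L = 6.59·(6.019406 + 5.459589 + 2.285069) = 6.59·13.764065 = 90.705190 m
LRL: c = (6 − d² + 2cos(α−β) − 2d(sin α − sin β))/8 = -0.814268; p = 2π − arccos c = 3.760922 rad; φ = atan2(cos β − cos α, d + sin α − sin β) = 0.378613 rad; t = (φ − α + p/2) mod 2π = 0.044400 rad, q = (β − α − t + p) mod 2π = 0.871635 rad → L = 6.59·(0.044400 + 3.760922 + 0.871635) = 6.59·4.676956 = 30.821143 m
Shortest: LRL with L = 30.821143 m ≈ 30.8211 m

30.8211 m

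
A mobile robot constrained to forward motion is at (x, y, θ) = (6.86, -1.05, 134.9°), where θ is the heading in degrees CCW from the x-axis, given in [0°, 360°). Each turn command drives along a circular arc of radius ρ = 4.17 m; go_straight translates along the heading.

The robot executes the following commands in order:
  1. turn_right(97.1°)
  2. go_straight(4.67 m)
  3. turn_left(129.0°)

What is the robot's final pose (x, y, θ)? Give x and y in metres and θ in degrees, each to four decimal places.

(9.3444, 15.4055, 166.8000°)

set_pose: (x, y, θ) = (6.8600, -1.0500, 134.9000°), ρ = 4.17
turn_right(97.1°): centre at ρ to the right, rotate −97.1° → (7.2580, 5.1884, 37.8000°)
go_straight(4.67): x += 4.67·cos θ, y += 4.67·sin θ → (10.9480, 8.0507, 37.8000°)
turn_left(129.0°): centre at ρ to the left, rotate +129.0° → (9.3444, 15.4055, 166.8000°)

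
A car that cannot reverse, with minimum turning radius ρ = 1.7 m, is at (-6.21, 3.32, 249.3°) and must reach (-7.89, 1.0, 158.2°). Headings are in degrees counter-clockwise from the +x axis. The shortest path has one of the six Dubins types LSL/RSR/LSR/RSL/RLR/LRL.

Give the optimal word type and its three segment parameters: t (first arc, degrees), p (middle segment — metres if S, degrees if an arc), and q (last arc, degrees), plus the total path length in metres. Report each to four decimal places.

Let ψ = atan2(Δy, Δx) = atan2(-2.32, -1.68) = -125.9097° be the start→goal bearing.
Normalize: d = |goal − start| / ρ = 2.864402/1.7 = 1.684942, α = (θ_start − ψ) mod 360° = 15.2097° = 0.265460 rad, β = (θ_goal − ψ) mod 360° = 284.1097° = 4.958650 rad.
Common terms: sin α = 0.262353, cos α = 0.964972, sin β = -0.969831, cos β = 0.243780, cos(α−β) = -0.019197, d² = 2.839031. Work in radians in the unit-radius frame; every candidate has L = ρ·(t + p + q).
LSL: p² = 2 + d² − 2cos(α−β) + 2d(sin α − sin β) = 9.029743; p = √p² = 3.004953; φ = atan2(cos β − cos α, d + sin α − sin β) = -0.242367 rad; t = (φ − α) mod 2π = 5.775358 rad, q = (β − φ) mod 2π = 5.201017 rad → L = 1.7·(5.775358 + 3.004953 + 5.201017) = 1.7·13.981329 = 23.768259 m
RSR: p² = 2 + d² − 2cos(α−β) + 2d(sin β − sin α) = 0.725109; p = √p² = 0.851533; φ = atan2(cos α − cos β, d − sin α + sin β) = 1.010192 rad; t = (α − φ) mod 2π = 5.538453 rad, q = (φ − β) mod 2π = 2.334727 rad → L = 1.7·(5.538453 + 0.851533 + 2.334727) = 1.7·8.724714 = 14.832013 m
LSR: p² = d² − 2 + 2cos(α−β) + 2d(sin α + sin β) = -1.583482 < 0 → infeasible
RSL: p² = d² − 2 + 2cos(α−β) − 2d(sin α + sin β) = 3.184755; p = √p² = 1.784588; φ = atan2(cos α + cos β, d − sin α − sin β) − atan2(2, p) = -0.374422 rad; t = (α − φ) mod 2π = 0.639882 rad, q = (β − φ) mod 2π = 5.333073 rad → L = 1.7·(0.639882 + 1.784588 + 5.333073) = 1.7·7.757543 = 13.187823 m
RLR: c = (6 − d² + 2cos(α−β) + 2d(sin α − sin β))/8 = 0.909361; p = 2π − arccos c = 5.854135 rad; φ = atan2(cos α − cos β, d − sin α + sin β) = 1.010192 rad; t = (α − φ + p/2) mod 2π = 2.182336 rad, q = (α − β − t + p) mod 2π = 5.261795 rad → L = 1.7·(2.182336 + 5.854135 + 5.261795) = 1.7·13.298266 = 22.607051 m
LRL: c = (6 − d² + 2cos(α−β) − 2d(sin α − sin β))/8 = -0.128718; p = 2π − arccos c = 4.583313 rad; φ = atan2(cos β − cos α, d + sin α − sin β) = -0.242367 rad; t = (φ − α + p/2) mod 2π = 1.783830 rad, q = (β − α − t + p) mod 2π = 1.209488 rad → L = 1.7·(1.783830 + 4.583313 + 1.209488) = 1.7·7.576631 = 12.880273 m
Shortest: LRL with L = 12.880273 m ≈ 12.8803 m
Convert LRL to answer units (arcs ×180/π): t = 1.783830·180/π = 102.2059°, p = 4.583313·180/π = 262.6045°, q = 1.209488·180/π = 69.2986°, L = 12.8803 m.

LRL: t = 102.2059°, p = 262.6045°, q = 69.2986°, L = 12.8803 m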